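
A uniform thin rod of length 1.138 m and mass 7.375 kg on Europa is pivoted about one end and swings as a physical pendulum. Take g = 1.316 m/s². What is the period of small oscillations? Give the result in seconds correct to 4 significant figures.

For a physical pendulum T = 2π√(I/(mgd)), with d = 0.56900 m from pivot to centre of mass.
I_cm = mL²/12 = 7.375 × 1.138²/12 = 0.79591 kg·m²; I = I_cm + md² = 0.79591 + 7.375 × 0.56900² = 3.1836 kg·m².
T = 2π√(3.1836/(7.375 × 1.316 × 0.56900)) = 4.771 s.

4.771 s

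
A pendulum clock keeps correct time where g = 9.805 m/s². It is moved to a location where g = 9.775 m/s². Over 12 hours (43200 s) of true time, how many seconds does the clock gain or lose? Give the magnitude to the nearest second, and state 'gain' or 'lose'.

lose 66 s

The clock's period scales as T ∝ 1/√g, so T'/T = √(9.805/9.775) = 1.00153.
In 43200 s of true time the clock registers 43200/1.00153 = 43133.9 s, so it loses 66 s.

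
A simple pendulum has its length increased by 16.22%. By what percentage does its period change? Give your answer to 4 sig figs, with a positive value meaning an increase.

7.805%

T ∝ √L, so T'/T = √(1.1622) = 1.0781.
Percentage change in T = (1.0781 − 1) × 100% = 7.805%.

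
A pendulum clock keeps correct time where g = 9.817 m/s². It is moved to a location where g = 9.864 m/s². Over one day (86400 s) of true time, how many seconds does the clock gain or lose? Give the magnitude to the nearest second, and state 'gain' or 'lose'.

The clock's period scales as T ∝ 1/√g, so T'/T = √(9.817/9.864) = 0.997615.
In 86400 s of true time the clock registers 86400/0.997615 = 86606.6 s, so it gains 207 s.

gain 207 s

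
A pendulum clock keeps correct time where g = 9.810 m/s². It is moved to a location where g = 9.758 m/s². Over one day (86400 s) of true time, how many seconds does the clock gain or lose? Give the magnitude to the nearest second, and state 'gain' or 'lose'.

lose 229 s

The clock's period scales as T ∝ 1/√g, so T'/T = √(9.810/9.758) = 1.00266.
In 86400 s of true time the clock registers 86400/1.00266 = 86170.7 s, so it loses 229 s.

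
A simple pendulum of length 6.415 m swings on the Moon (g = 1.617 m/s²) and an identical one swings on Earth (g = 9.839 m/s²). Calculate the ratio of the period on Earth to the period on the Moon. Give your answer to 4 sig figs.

0.4054

T ∝ 1/√g, so T₂/T₁ = √(g₁/g₂) = √(1.617/9.839) = 0.4054.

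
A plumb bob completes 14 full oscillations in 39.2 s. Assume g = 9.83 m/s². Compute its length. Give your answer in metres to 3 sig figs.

1.95 m

T = 39.2/14 = 2.800 s.
From T = 2π√(L/g), L = gT²/(4π²) = 9.83 × 2.800²/(4π²) = 1.95 m.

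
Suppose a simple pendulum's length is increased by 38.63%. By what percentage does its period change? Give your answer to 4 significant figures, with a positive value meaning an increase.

T ∝ √L, so T'/T = √(1.3863) = 1.1774.
Percentage change in T = (1.1774 − 1) × 100% = 17.74%.

17.74%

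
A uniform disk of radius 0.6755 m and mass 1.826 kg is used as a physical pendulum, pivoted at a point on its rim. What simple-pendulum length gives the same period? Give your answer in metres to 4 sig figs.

The equivalent simple-pendulum length is L_eq = I/(md), where I is about the pivot and d = 0.67550 m.
I_cm = ½mR² = 0.41660 kg·m², so I = I_cm + md² = 0.41660 + 0.83320 = 1.2498 kg·m².
L_eq = 1.2498/(1.826 × 0.67550) = 1.013 m.

1.013 m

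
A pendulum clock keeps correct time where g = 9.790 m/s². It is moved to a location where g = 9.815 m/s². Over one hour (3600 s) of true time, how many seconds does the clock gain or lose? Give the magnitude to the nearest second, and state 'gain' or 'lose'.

gain 5 s

The clock's period scales as T ∝ 1/√g, so T'/T = √(9.790/9.815) = 0.998726.
In 3600 s of true time the clock registers 3600/0.998726 = 3604.6 s, so it gains 5 s.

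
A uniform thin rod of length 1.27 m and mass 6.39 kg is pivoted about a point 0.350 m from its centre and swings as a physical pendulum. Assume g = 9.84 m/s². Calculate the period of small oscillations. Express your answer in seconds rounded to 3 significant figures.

1.72 s

For a physical pendulum T = 2π√(I/(mgd)), with d = 0.3500 m from pivot to centre of mass.
I_cm = mL²/12 = 6.39 × 1.27²/12 = 0.8589 kg·m²; I = I_cm + md² = 0.8589 + 6.39 × 0.3500² = 1.642 kg·m².
T = 2π√(1.642/(6.39 × 9.84 × 0.3500)) = 1.72 s.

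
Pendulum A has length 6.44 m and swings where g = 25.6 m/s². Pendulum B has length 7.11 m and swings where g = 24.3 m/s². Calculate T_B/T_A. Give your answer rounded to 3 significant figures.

1.08

T = 2π√(L/g), so T_B/T_A = √((L_B/g_B)/(L_A/g_A)) = √((7.11/24.3)/(6.44/25.6)) = 1.08.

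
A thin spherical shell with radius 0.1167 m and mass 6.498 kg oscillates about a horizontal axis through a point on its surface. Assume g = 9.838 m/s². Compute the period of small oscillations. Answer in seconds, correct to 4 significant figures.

I_cm = (2/3)mr² = 0.058997 kg·m². The pivot is at distance d = 0.1167 m from the centre of mass.
By the parallel-axis theorem, I = I_cm + md² = 0.058997 + 0.088496 = 0.14749 kg·m².
T = 2π√(I/(mgd)) = 2π√(0.14749/(6.498 × 9.838 × 0.1167)) = 0.8835 s.

0.8835 s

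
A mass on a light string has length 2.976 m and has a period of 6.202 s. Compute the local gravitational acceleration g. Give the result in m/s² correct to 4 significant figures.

From T = 2π√(L/g), g = 4π²L/T² = 4π² × 2.976/6.2020² = 3.054 m/s².

3.054 m/s²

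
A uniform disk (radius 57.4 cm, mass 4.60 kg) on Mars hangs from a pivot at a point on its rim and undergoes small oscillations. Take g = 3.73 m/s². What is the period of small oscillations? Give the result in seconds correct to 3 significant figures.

3.02 s

I_cm = ½mr² = 0.7578 kg·m². The pivot is at distance d = 0.574 m from the centre of mass.
By the parallel-axis theorem, I = I_cm + md² = 0.7578 + 1.516 = 2.273 kg·m².
T = 2π√(I/(mgd)) = 2π√(2.273/(4.60 × 3.73 × 0.574)) = 3.02 s.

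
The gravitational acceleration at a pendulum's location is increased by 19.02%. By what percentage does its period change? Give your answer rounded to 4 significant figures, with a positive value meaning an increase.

T ∝ 1/√g, so T'/T = 1/√(1.1902) = 0.91662.
Percentage change in T = (0.91662 − 1) × 100% = -8.338%.

-8.338%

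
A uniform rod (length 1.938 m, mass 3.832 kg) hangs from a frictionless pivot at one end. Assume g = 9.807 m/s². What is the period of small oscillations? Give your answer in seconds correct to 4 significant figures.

2.281 s

For a physical pendulum T = 2π√(I/(mgd)), with d = 0.96900 m from pivot to centre of mass.
I_cm = mL²/12 = 3.832 × 1.938²/12 = 1.1994 kg·m²; I = I_cm + md² = 1.1994 + 3.832 × 0.96900² = 4.7975 kg·m².
T = 2π√(4.7975/(3.832 × 9.807 × 0.96900)) = 2.281 s.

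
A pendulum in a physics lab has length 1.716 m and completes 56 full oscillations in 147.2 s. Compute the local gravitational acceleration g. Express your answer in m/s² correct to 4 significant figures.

9.805 m/s²

T = 147.2/56 = 2.6286 s.
From T = 2π√(L/g), g = 4π²L/T² = 4π² × 1.716/2.6286² = 9.805 m/s².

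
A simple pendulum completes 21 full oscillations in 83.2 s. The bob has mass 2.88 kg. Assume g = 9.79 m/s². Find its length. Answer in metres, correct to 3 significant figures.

T = 83.2/21 = 3.962 s.
From T = 2π√(L/g), L = gT²/(4π²) = 9.79 × 3.962²/(4π²) = 3.89 m.

3.89 m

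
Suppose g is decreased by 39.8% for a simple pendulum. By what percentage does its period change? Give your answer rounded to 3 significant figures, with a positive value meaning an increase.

28.9%

T ∝ 1/√g, so T'/T = 1/√(0.6020) = 1.289.
Percentage change in T = (1.289 − 1) × 100% = 28.9%.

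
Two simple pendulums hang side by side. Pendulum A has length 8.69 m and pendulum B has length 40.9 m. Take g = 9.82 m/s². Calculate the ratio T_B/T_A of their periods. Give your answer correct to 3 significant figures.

2.17

T ∝ √L, so T_B/T_A = √(L_B/L_A) = √(40.9/8.69) = 2.17.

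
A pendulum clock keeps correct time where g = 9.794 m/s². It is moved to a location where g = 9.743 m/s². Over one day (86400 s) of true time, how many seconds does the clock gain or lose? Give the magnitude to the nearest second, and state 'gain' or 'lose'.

lose 225 s

The clock's period scales as T ∝ 1/√g, so T'/T = √(9.794/9.743) = 1.00261.
In 86400 s of true time the clock registers 86400/1.00261 = 86174.8 s, so it loses 225 s.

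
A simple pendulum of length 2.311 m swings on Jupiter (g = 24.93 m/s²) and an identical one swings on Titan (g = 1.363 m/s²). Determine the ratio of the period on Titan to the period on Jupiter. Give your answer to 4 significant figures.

T ∝ 1/√g, so T₂/T₁ = √(g₁/g₂) = √(24.93/1.363) = 4.277.

4.277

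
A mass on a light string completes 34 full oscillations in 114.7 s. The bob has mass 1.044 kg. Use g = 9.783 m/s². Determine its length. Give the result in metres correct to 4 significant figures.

T = 114.7/34 = 3.3735 s.
From T = 2π√(L/g), L = gT²/(4π²) = 9.783 × 3.3735²/(4π²) = 2.820 m.

2.820 m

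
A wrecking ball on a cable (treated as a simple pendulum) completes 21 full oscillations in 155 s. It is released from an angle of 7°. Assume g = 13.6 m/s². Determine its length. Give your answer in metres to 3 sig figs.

18.8 m

T = 155/21 = 7.381 s.
From T = 2π√(L/g), L = gT²/(4π²) = 13.6 × 7.381²/(4π²) = 18.8 m.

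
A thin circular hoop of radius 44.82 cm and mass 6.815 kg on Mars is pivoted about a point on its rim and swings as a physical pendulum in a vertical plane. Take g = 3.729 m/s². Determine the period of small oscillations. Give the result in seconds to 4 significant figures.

I_cm = mr² = 1.3690 kg·m². The pivot is at distance d = 0.4482 m from the centre of mass.
By the parallel-axis theorem, I = I_cm + md² = 1.3690 + 1.3690 = 2.7380 kg·m².
T = 2π√(I/(mgd)) = 2π√(2.7380/(6.815 × 3.729 × 0.4482)) = 3.081 s.

3.081 s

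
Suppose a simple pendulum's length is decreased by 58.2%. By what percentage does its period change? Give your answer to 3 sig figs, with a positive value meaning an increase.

-35.3%

T ∝ √L, so T'/T = √(0.4180) = 0.6465.
Percentage change in T = (0.6465 − 1) × 100% = -35.3%.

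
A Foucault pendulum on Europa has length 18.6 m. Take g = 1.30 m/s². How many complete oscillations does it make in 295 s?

12

T = 2π√(L/g) = 2π√(18.6/1.30) = 23.77 s.
Number of complete oscillations = ⌊295/23.77⌋ = ⌊12.41⌋ = 12.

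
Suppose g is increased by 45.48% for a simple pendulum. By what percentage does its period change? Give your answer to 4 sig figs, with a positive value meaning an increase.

T ∝ 1/√g, so T'/T = 1/√(1.4548) = 0.82908.
Percentage change in T = (0.82908 − 1) × 100% = -17.09%.

-17.09%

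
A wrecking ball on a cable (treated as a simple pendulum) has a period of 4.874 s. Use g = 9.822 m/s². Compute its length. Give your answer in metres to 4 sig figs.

5.910 m

From T = 2π√(L/g), L = gT²/(4π²) = 9.822 × 4.8740²/(4π²) = 5.910 m.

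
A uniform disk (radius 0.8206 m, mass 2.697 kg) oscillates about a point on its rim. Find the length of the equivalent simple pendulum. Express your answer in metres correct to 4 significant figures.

The equivalent simple-pendulum length is L_eq = I/(md), where I is about the pivot and d = 0.82060 m.
I_cm = ½mR² = 0.90806 kg·m², so I = I_cm + md² = 0.90806 + 1.8161 = 2.7242 kg·m².
L_eq = 2.7242/(2.697 × 0.82060) = 1.231 m.

1.231 m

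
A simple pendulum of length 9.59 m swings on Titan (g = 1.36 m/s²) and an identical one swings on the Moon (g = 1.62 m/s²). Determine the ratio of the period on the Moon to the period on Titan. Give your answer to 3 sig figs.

T ∝ 1/√g, so T₂/T₁ = √(g₁/g₂) = √(1.36/1.62) = 0.916.

0.916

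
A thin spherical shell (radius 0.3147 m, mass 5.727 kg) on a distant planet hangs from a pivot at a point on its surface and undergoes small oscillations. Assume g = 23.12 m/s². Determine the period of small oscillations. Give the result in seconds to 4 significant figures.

I_cm = (2/3)mr² = 0.37812 kg·m². The pivot is at distance d = 0.3147 m from the centre of mass.
By the parallel-axis theorem, I = I_cm + md² = 0.37812 + 0.56718 = 0.94530 kg·m².
T = 2π√(I/(mgd)) = 2π√(0.94530/(5.727 × 23.12 × 0.3147)) = 0.9464 s.

0.9464 s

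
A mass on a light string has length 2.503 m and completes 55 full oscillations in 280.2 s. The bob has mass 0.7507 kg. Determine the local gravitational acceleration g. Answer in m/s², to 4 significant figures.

T = 280.2/55 = 5.0945 s.
From T = 2π√(L/g), g = 4π²L/T² = 4π² × 2.503/5.0945² = 3.807 m/s².

3.807 m/s²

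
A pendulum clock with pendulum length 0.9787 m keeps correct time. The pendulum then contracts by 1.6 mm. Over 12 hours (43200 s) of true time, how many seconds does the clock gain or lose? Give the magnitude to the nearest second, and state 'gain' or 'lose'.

T ∝ √L, so T'/T = √(0.97710/0.9787) = 0.999182.
In 43200 s of true time the clock registers 43200/0.999182 = 43235.4 s, so it gains 35 s.

gain 35 s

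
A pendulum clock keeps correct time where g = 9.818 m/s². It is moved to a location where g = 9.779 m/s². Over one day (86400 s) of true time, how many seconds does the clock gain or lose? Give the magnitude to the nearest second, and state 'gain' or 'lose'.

The clock's period scales as T ∝ 1/√g, so T'/T = √(9.818/9.779) = 1.00199.
In 86400 s of true time the clock registers 86400/1.00199 = 86228.2 s, so it loses 172 s.

lose 172 s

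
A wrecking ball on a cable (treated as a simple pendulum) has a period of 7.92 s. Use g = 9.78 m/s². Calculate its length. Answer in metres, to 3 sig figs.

From T = 2π√(L/g), L = gT²/(4π²) = 9.78 × 7.920²/(4π²) = 15.5 m.

15.5 m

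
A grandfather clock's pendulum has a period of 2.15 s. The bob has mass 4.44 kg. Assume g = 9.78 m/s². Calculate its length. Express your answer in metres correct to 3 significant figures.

From T = 2π√(L/g), L = gT²/(4π²) = 9.78 × 2.150²/(4π²) = 1.15 m.

1.15 m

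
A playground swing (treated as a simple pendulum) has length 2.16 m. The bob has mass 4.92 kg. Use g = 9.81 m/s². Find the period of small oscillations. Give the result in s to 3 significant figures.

2.95 s

T = 2π√(L/g) = 2π√(2.16/9.81) = 2π × 0.4692 = 2.95 s.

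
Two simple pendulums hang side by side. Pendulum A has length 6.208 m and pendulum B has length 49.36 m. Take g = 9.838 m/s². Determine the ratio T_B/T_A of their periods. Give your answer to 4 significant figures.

T ∝ √L, so T_B/T_A = √(L_B/L_A) = √(49.36/6.208) = 2.820.

2.820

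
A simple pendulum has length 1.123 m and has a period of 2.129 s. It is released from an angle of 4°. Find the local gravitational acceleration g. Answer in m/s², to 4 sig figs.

9.781 m/s²

From T = 2π√(L/g), g = 4π²L/T² = 4π² × 1.123/2.1290² = 9.781 m/s².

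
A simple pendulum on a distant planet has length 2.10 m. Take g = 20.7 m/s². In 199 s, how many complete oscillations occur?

99

T = 2π√(L/g) = 2π√(2.10/20.7) = 2.001 s.
Number of complete oscillations = ⌊199/2.001⌋ = ⌊99.44⌋ = 99.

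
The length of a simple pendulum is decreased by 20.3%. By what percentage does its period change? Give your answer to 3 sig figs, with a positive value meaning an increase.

-10.7%

T ∝ √L, so T'/T = √(0.7970) = 0.8927.
Percentage change in T = (0.8927 − 1) × 100% = -10.7%.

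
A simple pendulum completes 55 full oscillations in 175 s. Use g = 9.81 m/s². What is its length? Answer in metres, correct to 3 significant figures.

T = 175/55 = 3.182 s.
From T = 2π√(L/g), L = gT²/(4π²) = 9.81 × 3.182²/(4π²) = 2.52 m.

2.52 m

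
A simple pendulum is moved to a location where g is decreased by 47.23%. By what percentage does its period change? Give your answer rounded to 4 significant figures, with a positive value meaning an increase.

37.66%

T ∝ 1/√g, so T'/T = 1/√(0.52770) = 1.3766.
Percentage change in T = (1.3766 − 1) × 100% = 37.66%.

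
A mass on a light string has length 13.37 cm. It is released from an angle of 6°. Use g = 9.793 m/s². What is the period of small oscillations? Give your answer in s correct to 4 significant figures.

0.7342 s

T = 2π√(L/g) = 2π√(0.1337/9.793) = 2π × 0.11684 = 0.7342 s.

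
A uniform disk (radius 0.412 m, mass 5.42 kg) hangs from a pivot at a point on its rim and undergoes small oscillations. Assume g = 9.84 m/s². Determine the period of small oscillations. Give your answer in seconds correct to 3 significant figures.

1.57 s

I_cm = ½mr² = 0.4600 kg·m². The pivot is at distance d = 0.412 m from the centre of mass.
By the parallel-axis theorem, I = I_cm + md² = 0.4600 + 0.9200 = 1.380 kg·m².
T = 2π√(I/(mgd)) = 2π√(1.380/(5.42 × 9.84 × 0.412)) = 1.57 s.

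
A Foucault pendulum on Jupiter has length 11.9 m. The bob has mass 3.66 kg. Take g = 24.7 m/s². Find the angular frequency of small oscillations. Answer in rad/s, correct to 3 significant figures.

1.44 rad/s

ω = √(g/L) = √(24.7/11.9) = 1.44 rad/s.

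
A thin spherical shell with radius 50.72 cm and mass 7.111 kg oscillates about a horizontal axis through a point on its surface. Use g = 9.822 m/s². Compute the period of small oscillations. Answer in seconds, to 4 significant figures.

I_cm = (2/3)mr² = 1.2195 kg·m². The pivot is at distance d = 0.5072 m from the centre of mass.
By the parallel-axis theorem, I = I_cm + md² = 1.2195 + 1.8293 = 3.0489 kg·m².
T = 2π√(I/(mgd)) = 2π√(3.0489/(7.111 × 9.822 × 0.5072)) = 1.843 s.

1.843 s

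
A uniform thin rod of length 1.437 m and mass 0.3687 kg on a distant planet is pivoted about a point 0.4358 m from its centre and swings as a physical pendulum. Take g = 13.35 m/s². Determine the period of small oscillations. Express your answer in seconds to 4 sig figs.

1.567 s

For a physical pendulum T = 2π√(I/(mgd)), with d = 0.43580 m from pivot to centre of mass.
I_cm = mL²/12 = 0.3687 × 1.437²/12 = 0.063446 kg·m²; I = I_cm + md² = 0.063446 + 0.3687 × 0.43580² = 0.13347 kg·m².
T = 2π√(0.13347/(0.3687 × 13.35 × 0.43580)) = 1.567 s.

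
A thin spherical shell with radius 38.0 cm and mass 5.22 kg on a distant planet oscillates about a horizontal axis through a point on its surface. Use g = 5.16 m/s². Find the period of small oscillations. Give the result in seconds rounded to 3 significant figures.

I_cm = (2/3)mr² = 0.5025 kg·m². The pivot is at distance d = 0.380 m from the centre of mass.
By the parallel-axis theorem, I = I_cm + md² = 0.5025 + 0.7538 = 1.256 kg·m².
T = 2π√(I/(mgd)) = 2π√(1.256/(5.22 × 5.16 × 0.380)) = 2.20 s.

2.20 s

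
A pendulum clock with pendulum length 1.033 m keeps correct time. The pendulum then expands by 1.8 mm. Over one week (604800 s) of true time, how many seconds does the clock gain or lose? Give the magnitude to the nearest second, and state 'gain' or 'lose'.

lose 526 s

T ∝ √L, so T'/T = √(1.03480/1.033) = 1.00087.
In 604800 s of true time the clock registers 604800/1.00087 = 604273.8 s, so it loses 526 s.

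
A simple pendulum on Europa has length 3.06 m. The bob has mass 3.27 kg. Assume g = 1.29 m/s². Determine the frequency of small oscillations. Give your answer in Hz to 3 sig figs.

T = 2π√(L/g) = 2π√(3.06/1.29) = 9.677 s, so f = 1/T = 0.103 Hz.

0.103 Hz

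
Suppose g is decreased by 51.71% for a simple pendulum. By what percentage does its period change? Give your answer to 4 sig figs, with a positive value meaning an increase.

43.90%

T ∝ 1/√g, so T'/T = 1/√(0.48290) = 1.4390.
Percentage change in T = (1.4390 − 1) × 100% = 43.90%.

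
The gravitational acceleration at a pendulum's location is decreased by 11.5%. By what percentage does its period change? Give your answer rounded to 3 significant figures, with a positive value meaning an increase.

6.30%

T ∝ 1/√g, so T'/T = 1/√(0.8850) = 1.063.
Percentage change in T = (1.063 − 1) × 100% = 6.30%.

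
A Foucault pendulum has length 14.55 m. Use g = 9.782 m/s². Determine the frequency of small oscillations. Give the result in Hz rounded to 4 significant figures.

T = 2π√(L/g) = 2π√(14.55/9.782) = 7.6630 s, so f = 1/T = 0.1305 Hz.

0.1305 Hz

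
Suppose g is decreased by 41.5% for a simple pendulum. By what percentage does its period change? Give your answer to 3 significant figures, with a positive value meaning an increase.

T ∝ 1/√g, so T'/T = 1/√(0.5850) = 1.307.
Percentage change in T = (1.307 − 1) × 100% = 30.7%.

30.7%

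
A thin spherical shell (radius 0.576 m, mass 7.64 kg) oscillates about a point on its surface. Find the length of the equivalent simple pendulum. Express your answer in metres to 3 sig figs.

0.960 m

The equivalent simple-pendulum length is L_eq = I/(md), where I is about the pivot and d = 0.5760 m.
I_cm = (2/3)mR² = 1.690 kg·m², so I = I_cm + md² = 1.690 + 2.535 = 4.225 kg·m².
L_eq = 4.225/(7.64 × 0.5760) = 0.960 m.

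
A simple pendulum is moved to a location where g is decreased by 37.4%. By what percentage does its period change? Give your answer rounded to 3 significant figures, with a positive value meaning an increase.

T ∝ 1/√g, so T'/T = 1/√(0.6260) = 1.264.
Percentage change in T = (1.264 − 1) × 100% = 26.4%.

26.4%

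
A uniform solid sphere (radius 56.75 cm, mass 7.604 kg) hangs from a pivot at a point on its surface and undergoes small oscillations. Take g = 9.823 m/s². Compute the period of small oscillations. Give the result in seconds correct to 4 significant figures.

I_cm = (2/5)mr² = 0.97957 kg·m². The pivot is at distance d = 0.5675 m from the centre of mass.
By the parallel-axis theorem, I = I_cm + md² = 0.97957 + 2.4489 = 3.4285 kg·m².
T = 2π√(I/(mgd)) = 2π√(3.4285/(7.604 × 9.823 × 0.5675)) = 1.787 s.

1.787 s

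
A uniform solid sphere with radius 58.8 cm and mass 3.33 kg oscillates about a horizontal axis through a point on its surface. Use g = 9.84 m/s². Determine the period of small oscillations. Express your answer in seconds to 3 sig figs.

I_cm = (2/5)mr² = 0.4605 kg·m². The pivot is at distance d = 0.588 m from the centre of mass.
By the parallel-axis theorem, I = I_cm + md² = 0.4605 + 1.151 = 1.612 kg·m².
T = 2π√(I/(mgd)) = 2π√(1.612/(3.33 × 9.84 × 0.588)) = 1.82 s.

1.82 s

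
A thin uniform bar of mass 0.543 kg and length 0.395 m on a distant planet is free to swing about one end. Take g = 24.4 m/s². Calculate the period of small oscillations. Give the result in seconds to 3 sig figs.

For a physical pendulum T = 2π√(I/(mgd)), with d = 0.1975 m from pivot to centre of mass.
I_cm = mL²/12 = 0.543 × 0.395²/12 = 0.007060 kg·m²; I = I_cm + md² = 0.007060 + 0.543 × 0.1975² = 0.02824 kg·m².
T = 2π√(0.02824/(0.543 × 24.4 × 0.1975)) = 0.653 s.

0.653 s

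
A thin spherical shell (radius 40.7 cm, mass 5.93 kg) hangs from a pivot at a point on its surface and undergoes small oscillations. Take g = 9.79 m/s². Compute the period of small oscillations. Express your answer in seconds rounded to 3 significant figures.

1.65 s

I_cm = (2/3)mr² = 0.6549 kg·m². The pivot is at distance d = 0.407 m from the centre of mass.
By the parallel-axis theorem, I = I_cm + md² = 0.6549 + 0.9823 = 1.637 kg·m².
T = 2π√(I/(mgd)) = 2π√(1.637/(5.93 × 9.79 × 0.407)) = 1.65 s.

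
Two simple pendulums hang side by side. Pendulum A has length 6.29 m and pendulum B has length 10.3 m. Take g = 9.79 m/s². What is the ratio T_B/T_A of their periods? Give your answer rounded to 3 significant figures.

T ∝ √L, so T_B/T_A = √(L_B/L_A) = √(10.3/6.29) = 1.28.

1.28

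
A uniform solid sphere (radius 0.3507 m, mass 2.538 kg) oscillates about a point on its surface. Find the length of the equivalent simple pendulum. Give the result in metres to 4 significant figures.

0.4910 m

The equivalent simple-pendulum length is L_eq = I/(md), where I is about the pivot and d = 0.35070 m.
I_cm = (2/5)mR² = 0.12486 kg·m², so I = I_cm + md² = 0.12486 + 0.31215 = 0.43701 kg·m².
L_eq = 0.43701/(2.538 × 0.35070) = 0.4910 m.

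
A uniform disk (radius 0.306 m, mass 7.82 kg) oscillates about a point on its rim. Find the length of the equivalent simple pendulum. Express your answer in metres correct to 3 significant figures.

0.459 m

The equivalent simple-pendulum length is L_eq = I/(md), where I is about the pivot and d = 0.3060 m.
I_cm = ½mR² = 0.3661 kg·m², so I = I_cm + md² = 0.3661 + 0.7322 = 1.098 kg·m².
L_eq = 1.098/(7.82 × 0.3060) = 0.459 m.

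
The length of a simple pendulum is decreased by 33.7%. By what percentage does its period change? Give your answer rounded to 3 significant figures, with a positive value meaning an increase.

T ∝ √L, so T'/T = √(0.6630) = 0.8142.
Percentage change in T = (0.8142 − 1) × 100% = -18.6%.

-18.6%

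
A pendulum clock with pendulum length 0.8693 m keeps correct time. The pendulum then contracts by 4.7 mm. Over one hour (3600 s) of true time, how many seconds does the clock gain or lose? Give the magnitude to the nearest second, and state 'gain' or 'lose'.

gain 10 s

T ∝ √L, so T'/T = √(0.86460/0.8693) = 0.997293.
In 3600 s of true time the clock registers 3600/0.997293 = 3609.8 s, so it gains 10 s.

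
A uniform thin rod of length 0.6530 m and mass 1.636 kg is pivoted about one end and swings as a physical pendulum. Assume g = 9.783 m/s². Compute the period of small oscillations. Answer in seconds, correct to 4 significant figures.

1.325 s

For a physical pendulum T = 2π√(I/(mgd)), with d = 0.32650 m from pivot to centre of mass.
I_cm = mL²/12 = 1.636 × 0.6530²/12 = 0.058134 kg·m²; I = I_cm + md² = 0.058134 + 1.636 × 0.32650² = 0.23254 kg·m².
T = 2π√(0.23254/(1.636 × 9.783 × 0.32650)) = 1.325 s.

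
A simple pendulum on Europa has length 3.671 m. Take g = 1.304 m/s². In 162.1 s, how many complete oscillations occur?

T = 2π√(L/g) = 2π√(3.671/1.304) = 10.542 s.
Number of complete oscillations = ⌊162.1/10.542⌋ = ⌊15.376⌋ = 15.

15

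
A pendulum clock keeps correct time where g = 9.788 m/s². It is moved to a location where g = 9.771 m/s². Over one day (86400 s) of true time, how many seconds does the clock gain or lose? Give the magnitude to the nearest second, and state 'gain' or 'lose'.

lose 75 s

The clock's period scales as T ∝ 1/√g, so T'/T = √(9.788/9.771) = 1.00087.
In 86400 s of true time the clock registers 86400/1.00087 = 86324.9 s, so it loses 75 s.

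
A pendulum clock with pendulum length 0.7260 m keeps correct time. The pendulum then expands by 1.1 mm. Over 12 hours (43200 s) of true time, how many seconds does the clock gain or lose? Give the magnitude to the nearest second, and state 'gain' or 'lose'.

lose 33 s

T ∝ √L, so T'/T = √(0.72710/0.7260) = 1.00076.
In 43200 s of true time the clock registers 43200/1.00076 = 43167.3 s, so it loses 33 s.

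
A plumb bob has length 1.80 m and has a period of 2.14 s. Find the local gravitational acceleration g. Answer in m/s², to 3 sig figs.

15.5 m/s²

From T = 2π√(L/g), g = 4π²L/T² = 4π² × 1.80/2.140² = 15.5 m/s².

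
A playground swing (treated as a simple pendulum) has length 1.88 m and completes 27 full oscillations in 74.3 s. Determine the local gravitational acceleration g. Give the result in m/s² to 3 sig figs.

9.80 m/s²

T = 74.3/27 = 2.752 s.
From T = 2π√(L/g), g = 4π²L/T² = 4π² × 1.88/2.752² = 9.80 m/s².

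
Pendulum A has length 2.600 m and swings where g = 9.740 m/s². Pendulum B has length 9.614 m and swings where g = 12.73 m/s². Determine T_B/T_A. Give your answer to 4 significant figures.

T = 2π√(L/g), so T_B/T_A = √((L_B/g_B)/(L_A/g_A)) = √((9.614/12.73)/(2.600/9.740)) = 1.682.

1.682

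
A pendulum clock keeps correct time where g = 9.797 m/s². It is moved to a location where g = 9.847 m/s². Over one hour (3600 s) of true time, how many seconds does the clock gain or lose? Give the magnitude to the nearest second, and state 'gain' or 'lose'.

gain 9 s

The clock's period scales as T ∝ 1/√g, so T'/T = √(9.797/9.847) = 0.997458.
In 3600 s of true time the clock registers 3600/0.997458 = 3609.2 s, so it gains 9 s.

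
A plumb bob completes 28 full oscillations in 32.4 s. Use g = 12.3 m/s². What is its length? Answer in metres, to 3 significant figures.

T = 32.4/28 = 1.157 s.
From T = 2π√(L/g), L = gT²/(4π²) = 12.3 × 1.157²/(4π²) = 0.417 m.

0.417 m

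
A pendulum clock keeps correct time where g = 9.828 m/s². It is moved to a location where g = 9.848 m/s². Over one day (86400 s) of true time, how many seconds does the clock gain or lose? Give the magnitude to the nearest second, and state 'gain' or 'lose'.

The clock's period scales as T ∝ 1/√g, so T'/T = √(9.828/9.848) = 0.998984.
In 86400 s of true time the clock registers 86400/0.998984 = 86487.9 s, so it gains 88 s.

gain 88 s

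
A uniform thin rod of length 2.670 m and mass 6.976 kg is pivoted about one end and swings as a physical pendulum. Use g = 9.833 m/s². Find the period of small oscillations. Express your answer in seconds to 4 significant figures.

2.673 s

For a physical pendulum T = 2π√(I/(mgd)), with d = 1.3350 m from pivot to centre of mass.
I_cm = mL²/12 = 6.976 × 2.670²/12 = 4.1443 kg·m²; I = I_cm + md² = 4.1443 + 6.976 × 1.3350² = 16.577 kg·m².
T = 2π√(16.577/(6.976 × 9.833 × 1.3350)) = 2.673 s.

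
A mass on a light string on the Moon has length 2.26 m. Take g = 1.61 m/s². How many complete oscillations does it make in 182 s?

24

T = 2π√(L/g) = 2π√(2.26/1.61) = 7.444 s.
Number of complete oscillations = ⌊182/7.444⌋ = ⌊24.45⌋ = 24.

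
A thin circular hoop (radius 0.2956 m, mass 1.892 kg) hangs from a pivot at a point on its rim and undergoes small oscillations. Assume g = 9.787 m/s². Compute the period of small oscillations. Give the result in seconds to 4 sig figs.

I_cm = mr² = 0.16532 kg·m². The pivot is at distance d = 0.2956 m from the centre of mass.
By the parallel-axis theorem, I = I_cm + md² = 0.16532 + 0.16532 = 0.33064 kg·m².
T = 2π√(I/(mgd)) = 2π√(0.33064/(1.892 × 9.787 × 0.2956)) = 1.544 s.

1.544 s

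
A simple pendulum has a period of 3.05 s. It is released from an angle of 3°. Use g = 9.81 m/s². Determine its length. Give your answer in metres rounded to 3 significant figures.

2.31 m

From T = 2π√(L/g), L = gT²/(4π²) = 9.81 × 3.050²/(4π²) = 2.31 m.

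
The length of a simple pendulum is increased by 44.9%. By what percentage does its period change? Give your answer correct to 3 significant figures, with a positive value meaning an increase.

20.4%

T ∝ √L, so T'/T = √(1.449) = 1.204.
Percentage change in T = (1.204 − 1) × 100% = 20.4%.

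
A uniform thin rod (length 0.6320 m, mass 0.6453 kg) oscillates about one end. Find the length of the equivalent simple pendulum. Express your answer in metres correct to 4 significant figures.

0.4213 m

The equivalent simple-pendulum length is L_eq = I/(md), where I is about the pivot and d = 0.31600 m.
I_cm = (1/12)mL² = 0.021479 kg·m², so I = I_cm + md² = 0.021479 + 0.064437 = 0.085916 kg·m².
L_eq = 0.085916/(0.6453 × 0.31600) = 0.4213 m.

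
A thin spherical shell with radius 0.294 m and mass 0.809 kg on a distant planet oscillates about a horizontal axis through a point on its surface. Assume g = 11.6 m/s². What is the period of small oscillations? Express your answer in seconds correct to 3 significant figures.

1.29 s

I_cm = (2/3)mr² = 0.04662 kg·m². The pivot is at distance d = 0.294 m from the centre of mass.
By the parallel-axis theorem, I = I_cm + md² = 0.04662 + 0.06993 = 0.1165 kg·m².
T = 2π√(I/(mgd)) = 2π√(0.1165/(0.809 × 11.6 × 0.294)) = 1.29 s.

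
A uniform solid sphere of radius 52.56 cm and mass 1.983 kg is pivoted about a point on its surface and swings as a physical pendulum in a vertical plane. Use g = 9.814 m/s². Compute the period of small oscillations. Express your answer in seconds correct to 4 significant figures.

1.720 s

I_cm = (2/5)mr² = 0.21913 kg·m². The pivot is at distance d = 0.5256 m from the centre of mass.
By the parallel-axis theorem, I = I_cm + md² = 0.21913 + 0.54781 = 0.76694 kg·m².
T = 2π√(I/(mgd)) = 2π√(0.76694/(1.983 × 9.814 × 0.5256)) = 1.720 s.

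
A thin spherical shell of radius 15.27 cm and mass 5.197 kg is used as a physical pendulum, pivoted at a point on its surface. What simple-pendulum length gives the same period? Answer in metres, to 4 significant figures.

0.2545 m

The equivalent simple-pendulum length is L_eq = I/(md), where I is about the pivot and d = 0.15270 m.
I_cm = (2/3)mR² = 0.080787 kg·m², so I = I_cm + md² = 0.080787 + 0.12118 = 0.20197 kg·m².
L_eq = 0.20197/(5.197 × 0.15270) = 0.2545 m.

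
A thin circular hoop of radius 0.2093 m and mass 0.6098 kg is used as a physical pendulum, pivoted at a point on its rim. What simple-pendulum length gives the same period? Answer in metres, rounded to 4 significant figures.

0.4186 m

The equivalent simple-pendulum length is L_eq = I/(md), where I is about the pivot and d = 0.20930 m.
I_cm = mR² = 0.026713 kg·m², so I = I_cm + md² = 0.026713 + 0.026713 = 0.053426 kg·m².
L_eq = 0.053426/(0.6098 × 0.20930) = 0.4186 m.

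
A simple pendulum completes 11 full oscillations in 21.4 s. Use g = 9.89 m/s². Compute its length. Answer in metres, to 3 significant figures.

T = 21.4/11 = 1.945 s.
From T = 2π√(L/g), L = gT²/(4π²) = 9.89 × 1.945²/(4π²) = 0.948 m.

0.948 m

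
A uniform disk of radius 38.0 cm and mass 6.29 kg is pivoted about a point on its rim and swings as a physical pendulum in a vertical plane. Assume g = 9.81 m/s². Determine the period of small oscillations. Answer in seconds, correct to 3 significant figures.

I_cm = ½mr² = 0.4541 kg·m². The pivot is at distance d = 0.380 m from the centre of mass.
By the parallel-axis theorem, I = I_cm + md² = 0.4541 + 0.9083 = 1.362 kg·m².
T = 2π√(I/(mgd)) = 2π√(1.362/(6.29 × 9.81 × 0.380)) = 1.51 s.

1.51 s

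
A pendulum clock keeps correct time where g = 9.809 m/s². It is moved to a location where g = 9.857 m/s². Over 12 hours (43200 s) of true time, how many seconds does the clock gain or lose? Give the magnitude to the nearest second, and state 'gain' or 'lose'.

The clock's period scales as T ∝ 1/√g, so T'/T = √(9.809/9.857) = 0.997562.
In 43200 s of true time the clock registers 43200/0.997562 = 43305.6 s, so it gains 106 s.

gain 106 s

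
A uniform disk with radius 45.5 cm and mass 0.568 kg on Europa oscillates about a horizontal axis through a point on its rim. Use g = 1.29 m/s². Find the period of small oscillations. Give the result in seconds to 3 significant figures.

I_cm = ½mr² = 0.05880 kg·m². The pivot is at distance d = 0.455 m from the centre of mass.
By the parallel-axis theorem, I = I_cm + md² = 0.05880 + 0.1176 = 0.1764 kg·m².
T = 2π√(I/(mgd)) = 2π√(0.1764/(0.568 × 1.29 × 0.455)) = 4.57 s.

4.57 s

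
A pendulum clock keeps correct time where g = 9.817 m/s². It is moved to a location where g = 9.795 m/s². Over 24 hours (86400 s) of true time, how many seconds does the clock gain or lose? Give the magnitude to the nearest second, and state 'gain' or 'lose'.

lose 97 s

The clock's period scales as T ∝ 1/√g, so T'/T = √(9.817/9.795) = 1.00112.
In 86400 s of true time the clock registers 86400/1.00112 = 86303.1 s, so it loses 97 s.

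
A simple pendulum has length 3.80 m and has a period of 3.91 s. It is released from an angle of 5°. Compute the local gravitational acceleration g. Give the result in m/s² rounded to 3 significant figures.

From T = 2π√(L/g), g = 4π²L/T² = 4π² × 3.80/3.910² = 9.81 m/s².

9.81 m/s²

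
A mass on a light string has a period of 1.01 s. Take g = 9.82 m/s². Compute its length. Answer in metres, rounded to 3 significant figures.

0.254 m

From T = 2π√(L/g), L = gT²/(4π²) = 9.82 × 1.010²/(4π²) = 0.254 m.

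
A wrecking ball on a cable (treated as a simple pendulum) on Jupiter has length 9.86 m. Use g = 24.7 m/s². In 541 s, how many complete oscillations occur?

T = 2π√(L/g) = 2π√(9.86/24.7) = 3.970 s.
Number of complete oscillations = ⌊541/3.970⌋ = ⌊136.3⌋ = 136.

136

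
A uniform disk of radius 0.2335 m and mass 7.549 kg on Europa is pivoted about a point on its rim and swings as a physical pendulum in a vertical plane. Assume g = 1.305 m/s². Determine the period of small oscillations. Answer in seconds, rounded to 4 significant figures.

I_cm = ½mr² = 0.20579 kg·m². The pivot is at distance d = 0.2335 m from the centre of mass.
By the parallel-axis theorem, I = I_cm + md² = 0.20579 + 0.41159 = 0.61738 kg·m².
T = 2π√(I/(mgd)) = 2π√(0.61738/(7.549 × 1.305 × 0.2335)) = 3.255 s.

3.255 s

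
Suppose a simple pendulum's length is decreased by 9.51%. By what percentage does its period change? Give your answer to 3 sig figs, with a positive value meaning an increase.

T ∝ √L, so T'/T = √(0.9049) = 0.9513.
Percentage change in T = (0.9513 − 1) × 100% = -4.87%.

-4.87%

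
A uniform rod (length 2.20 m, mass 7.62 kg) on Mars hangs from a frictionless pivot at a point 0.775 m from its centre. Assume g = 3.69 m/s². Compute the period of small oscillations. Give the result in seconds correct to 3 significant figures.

For a physical pendulum T = 2π√(I/(mgd)), with d = 0.7750 m from pivot to centre of mass.
I_cm = mL²/12 = 7.62 × 2.20²/12 = 3.073 kg·m²; I = I_cm + md² = 3.073 + 7.62 × 0.7750² = 7.650 kg·m².
T = 2π√(7.650/(7.62 × 3.69 × 0.7750)) = 3.72 s.

3.72 s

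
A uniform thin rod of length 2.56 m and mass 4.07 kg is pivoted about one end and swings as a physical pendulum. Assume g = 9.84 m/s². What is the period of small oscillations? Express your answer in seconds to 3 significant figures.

For a physical pendulum T = 2π√(I/(mgd)), with d = 1.280 m from pivot to centre of mass.
I_cm = mL²/12 = 4.07 × 2.56²/12 = 2.223 kg·m²; I = I_cm + md² = 2.223 + 4.07 × 1.280² = 8.891 kg·m².
T = 2π√(8.891/(4.07 × 9.84 × 1.280)) = 2.62 s.

2.62 s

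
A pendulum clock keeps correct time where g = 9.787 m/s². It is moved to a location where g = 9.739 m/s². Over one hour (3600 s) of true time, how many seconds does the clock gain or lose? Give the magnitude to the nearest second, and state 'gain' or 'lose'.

The clock's period scales as T ∝ 1/√g, so T'/T = √(9.787/9.739) = 1.00246.
In 3600 s of true time the clock registers 3600/1.00246 = 3591.2 s, so it loses 9 s.

lose 9 s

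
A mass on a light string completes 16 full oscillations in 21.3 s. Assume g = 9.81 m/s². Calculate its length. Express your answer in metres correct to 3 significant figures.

T = 21.3/16 = 1.331 s.
From T = 2π√(L/g), L = gT²/(4π²) = 9.81 × 1.331²/(4π²) = 0.440 m.

0.440 m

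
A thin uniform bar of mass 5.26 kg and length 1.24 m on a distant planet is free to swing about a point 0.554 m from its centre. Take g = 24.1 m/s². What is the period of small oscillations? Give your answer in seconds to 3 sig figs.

1.13 s

For a physical pendulum T = 2π√(I/(mgd)), with d = 0.5540 m from pivot to centre of mass.
I_cm = mL²/12 = 5.26 × 1.24²/12 = 0.6740 kg·m²; I = I_cm + md² = 0.6740 + 5.26 × 0.5540² = 2.288 kg·m².
T = 2π√(2.288/(5.26 × 24.1 × 0.5540)) = 1.13 s.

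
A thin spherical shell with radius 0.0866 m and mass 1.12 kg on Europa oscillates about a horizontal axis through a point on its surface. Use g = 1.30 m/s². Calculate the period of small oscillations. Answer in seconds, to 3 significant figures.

2.09 s

I_cm = (2/3)mr² = 0.005600 kg·m². The pivot is at distance d = 0.0866 m from the centre of mass.
By the parallel-axis theorem, I = I_cm + md² = 0.005600 + 0.008400 = 0.01400 kg·m².
T = 2π√(I/(mgd)) = 2π√(0.01400/(1.12 × 1.30 × 0.0866)) = 2.09 s.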